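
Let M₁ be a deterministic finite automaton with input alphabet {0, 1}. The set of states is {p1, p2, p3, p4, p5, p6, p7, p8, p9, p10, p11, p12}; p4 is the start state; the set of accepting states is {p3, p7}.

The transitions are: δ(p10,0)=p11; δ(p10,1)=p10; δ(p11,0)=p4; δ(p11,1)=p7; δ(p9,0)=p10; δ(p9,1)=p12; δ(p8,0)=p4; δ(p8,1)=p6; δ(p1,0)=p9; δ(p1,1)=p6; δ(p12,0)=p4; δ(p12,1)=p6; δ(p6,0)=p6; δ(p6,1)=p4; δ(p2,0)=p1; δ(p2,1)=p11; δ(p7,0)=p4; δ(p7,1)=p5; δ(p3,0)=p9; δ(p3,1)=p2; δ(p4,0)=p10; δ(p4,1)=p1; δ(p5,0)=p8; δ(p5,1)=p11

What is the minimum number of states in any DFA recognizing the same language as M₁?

7

Reachable states from the start: {p1,p4,p5,p6,p7,p8,p9,p10,p11,p12}. Unreachable: {p2,p3} — drop them.
Start with accepting vs non-accepting: {p7} | {p1,p4,p5,p6,p8,p9,p10,p11,p12}.
Refine {p1,p4,p5,p6,p8,p9,p10,p11,p12} on symbol 1: members go to different blocks, giving {p1,p4,p5,p6,p8,p9,p10,p12} and {p11}.
Refine {p1,p4,p5,p6,p8,p9,p10,p12} on symbol 0: members go to different blocks, giving {p1,p4,p5,p6,p8,p9,p12} and {p10}.
Split {p1,p4,p5,p6,p8,p9,p12} by δ(·,0) → {p1,p5,p6,p8,p12} and {p4,p9}.
Refine {p1,p5,p6,p8,p12} on symbol 0: members go to different blocks, giving {p1,p8,p12} and {p5,p6}.
Split {p5,p6} by δ(·,0) → {p5} and {p6}.
Stable partition: {p7} | {p1,p8,p12} | {p11} | {p10} | {p4,p9} | {p5} | {p6} — 7 equivalence classes.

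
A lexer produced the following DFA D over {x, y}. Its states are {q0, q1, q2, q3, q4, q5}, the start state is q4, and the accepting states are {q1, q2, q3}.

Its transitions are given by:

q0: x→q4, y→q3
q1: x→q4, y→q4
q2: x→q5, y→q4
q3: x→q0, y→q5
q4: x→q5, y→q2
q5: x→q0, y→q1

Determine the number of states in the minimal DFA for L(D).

All states are reachable from the start state.
Start with accepting vs non-accepting: {q1,q2,q3} | {q0,q4,q5}.
The partition is now stable with 2 blocks: {q1,q2,q3} | {q0,q4,q5}.

2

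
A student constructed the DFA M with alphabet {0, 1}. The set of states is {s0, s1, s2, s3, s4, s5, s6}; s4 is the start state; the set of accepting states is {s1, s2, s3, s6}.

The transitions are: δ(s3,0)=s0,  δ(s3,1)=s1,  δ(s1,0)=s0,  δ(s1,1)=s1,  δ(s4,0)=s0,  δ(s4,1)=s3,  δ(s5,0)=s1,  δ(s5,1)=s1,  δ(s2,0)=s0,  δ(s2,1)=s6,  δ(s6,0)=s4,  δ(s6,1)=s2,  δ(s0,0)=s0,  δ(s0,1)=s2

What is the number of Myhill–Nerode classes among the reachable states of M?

2

First remove the unreachable states {s5}; 6 states remain.
Start with accepting vs non-accepting: {s1,s2,s3,s6} | {s0,s4}.
The partition is now stable with 2 blocks: {s1,s2,s3,s6} | {s0,s4}.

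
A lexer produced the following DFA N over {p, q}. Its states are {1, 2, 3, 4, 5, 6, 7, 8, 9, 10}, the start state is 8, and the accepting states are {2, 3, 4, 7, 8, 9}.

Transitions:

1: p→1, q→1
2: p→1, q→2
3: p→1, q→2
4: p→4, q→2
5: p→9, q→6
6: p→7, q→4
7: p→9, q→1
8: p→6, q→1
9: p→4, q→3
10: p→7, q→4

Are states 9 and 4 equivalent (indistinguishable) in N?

Yes

States {5,10} cannot be reached from the start state, so discard them.
Initial partition by acceptance: {2,3,4,7,8,9} | {1,6}.
Refine {2,3,4,7,8,9} on symbol p: members go to different blocks, giving {2,3,8} and {4,7,9}.
On input q, block {2,3,8} splits into {2,3} and {8}.
On input p, block {1,6} splits into {1} and {6}.
Split {4,7,9} by δ(·,q) → {4,9} and {7}.
Stable partition: {2,3} | {1} | {4,9} | {8} | {6} | {7} — 6 equivalence classes.
9 and 4 lie in the same block of the stable partition, so they are equivalent — no string distinguishes them.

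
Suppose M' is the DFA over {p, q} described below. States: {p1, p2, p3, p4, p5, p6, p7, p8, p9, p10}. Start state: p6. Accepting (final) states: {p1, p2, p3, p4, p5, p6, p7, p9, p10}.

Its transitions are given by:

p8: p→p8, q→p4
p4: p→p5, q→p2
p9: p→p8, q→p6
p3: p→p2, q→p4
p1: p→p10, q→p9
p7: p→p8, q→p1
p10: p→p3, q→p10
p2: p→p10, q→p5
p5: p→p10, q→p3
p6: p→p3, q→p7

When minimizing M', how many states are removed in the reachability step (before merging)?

A breadth-first search from the start state visits every state.

0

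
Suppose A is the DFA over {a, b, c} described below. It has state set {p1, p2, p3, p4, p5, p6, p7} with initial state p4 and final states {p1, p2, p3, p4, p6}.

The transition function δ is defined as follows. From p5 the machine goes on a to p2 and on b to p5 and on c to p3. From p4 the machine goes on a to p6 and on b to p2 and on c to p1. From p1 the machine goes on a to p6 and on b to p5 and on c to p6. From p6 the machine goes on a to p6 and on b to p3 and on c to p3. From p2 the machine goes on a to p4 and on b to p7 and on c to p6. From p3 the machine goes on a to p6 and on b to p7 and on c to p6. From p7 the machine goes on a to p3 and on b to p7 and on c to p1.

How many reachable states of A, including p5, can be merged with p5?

2

Initial partition by acceptance: {p1,p2,p3,p4,p6} | {p5,p7}.
On input b, block {p1,p2,p3,p4,p6} splits into {p1,p2,p3} and {p4,p6}.
The partition is now stable with 3 blocks: {p1,p2,p3} | {p5,p7} | {p4,p6}.
State p5 belongs to the block {p5,p7}, which has 2 states.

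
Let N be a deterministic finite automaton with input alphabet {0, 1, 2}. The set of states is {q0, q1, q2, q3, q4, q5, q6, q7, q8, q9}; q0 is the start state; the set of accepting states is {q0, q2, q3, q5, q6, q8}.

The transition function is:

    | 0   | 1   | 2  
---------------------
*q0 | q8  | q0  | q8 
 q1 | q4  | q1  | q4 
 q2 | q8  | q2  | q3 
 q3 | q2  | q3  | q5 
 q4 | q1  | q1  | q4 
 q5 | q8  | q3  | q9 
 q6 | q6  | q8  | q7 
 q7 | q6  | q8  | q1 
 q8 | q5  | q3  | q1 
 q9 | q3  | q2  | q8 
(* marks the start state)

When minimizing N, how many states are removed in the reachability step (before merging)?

2

No path from q0 leads to q6, q7; the other 8 states are all reachable.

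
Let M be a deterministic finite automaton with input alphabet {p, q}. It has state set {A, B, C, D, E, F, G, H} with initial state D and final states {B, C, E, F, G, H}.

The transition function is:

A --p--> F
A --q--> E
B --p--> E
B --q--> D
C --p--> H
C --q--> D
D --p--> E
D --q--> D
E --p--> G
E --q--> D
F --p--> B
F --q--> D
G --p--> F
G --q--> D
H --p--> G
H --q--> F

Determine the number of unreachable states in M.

BFS from D reaches {B, D, E, F, G}; the 3 state(s) A, C, H are never visited.

3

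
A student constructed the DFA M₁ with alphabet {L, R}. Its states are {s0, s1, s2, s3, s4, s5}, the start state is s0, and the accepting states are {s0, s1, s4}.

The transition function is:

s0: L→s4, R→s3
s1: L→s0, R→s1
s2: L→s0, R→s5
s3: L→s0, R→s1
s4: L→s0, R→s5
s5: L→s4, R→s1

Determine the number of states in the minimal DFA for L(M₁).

3

States {s2} cannot be reached from the start state, so discard them.
Start with accepting vs non-accepting: {s0,s1,s4} | {s3,s5}.
On input R, block {s0,s1,s4} splits into {s0,s4} and {s1}.
The partition is now stable with 3 blocks: {s0,s4} | {s3,s5} | {s1}.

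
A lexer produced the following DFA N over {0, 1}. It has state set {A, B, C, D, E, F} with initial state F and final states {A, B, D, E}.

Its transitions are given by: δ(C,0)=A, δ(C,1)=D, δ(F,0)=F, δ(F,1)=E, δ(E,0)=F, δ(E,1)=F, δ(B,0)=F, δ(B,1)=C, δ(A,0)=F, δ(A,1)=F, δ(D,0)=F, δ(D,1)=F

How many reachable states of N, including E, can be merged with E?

1

First remove the unreachable states {A,B,C,D}; 2 states remain.
Start with accepting vs non-accepting: {E} | {F}.
No further refinement is possible. Final partition (2 blocks): {E} | {F}.
The equivalence class containing E is {E}, of size 1.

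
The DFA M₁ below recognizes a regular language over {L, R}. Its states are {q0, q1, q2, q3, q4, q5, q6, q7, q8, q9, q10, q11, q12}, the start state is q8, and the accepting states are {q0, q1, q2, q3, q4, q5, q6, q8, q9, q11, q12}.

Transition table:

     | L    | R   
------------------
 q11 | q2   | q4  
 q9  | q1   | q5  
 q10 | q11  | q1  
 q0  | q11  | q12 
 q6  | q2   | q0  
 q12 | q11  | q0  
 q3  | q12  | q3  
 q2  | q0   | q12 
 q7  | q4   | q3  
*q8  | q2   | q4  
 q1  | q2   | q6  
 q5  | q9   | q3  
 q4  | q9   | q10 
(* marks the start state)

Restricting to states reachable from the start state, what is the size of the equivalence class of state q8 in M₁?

First remove the unreachable states {q7}; 12 states remain.
Initial partition by acceptance: {q0,q1,q2,q3,q4,q5,q6,q8,q9,q11,q12} | {q10}.
Split {q0,q1,q2,q3,q4,q5,q6,q8,q9,q11,q12} by δ(·,R) → {q0,q1,q2,q3,q5,q6,q8,q9,q11,q12} and {q4}.
Split {q0,q1,q2,q3,q5,q6,q8,q9,q11,q12} by δ(·,R) → {q0,q1,q2,q3,q5,q6,q9,q12} and {q8,q11}.
Split {q0,q1,q2,q3,q5,q6,q9,q12} by δ(·,L) → {q1,q2,q3,q5,q6,q9} and {q0,q12}.
Split {q1,q2,q3,q5,q6,q9} by δ(·,L) → {q1,q5,q6,q9} and {q2,q3}.
Split {q1,q5,q6,q9} by δ(·,L) → {q1,q6} and {q5,q9}.
Split {q1,q6} by δ(·,R) → {q1} and {q6}.
Refine {q2,q3} on symbol R: members go to different blocks, giving {q2} and {q3}.
On input L, block {q5,q9} splits into {q5} and {q9}.
The partition is now stable with 10 blocks: {q1} | {q10} | {q4} | {q8,q11} | {q0,q12} | {q2} | {q5} | {q6} | {q3} | {q9}.
State q8 belongs to the block {q8,q11}, which has 2 states.

2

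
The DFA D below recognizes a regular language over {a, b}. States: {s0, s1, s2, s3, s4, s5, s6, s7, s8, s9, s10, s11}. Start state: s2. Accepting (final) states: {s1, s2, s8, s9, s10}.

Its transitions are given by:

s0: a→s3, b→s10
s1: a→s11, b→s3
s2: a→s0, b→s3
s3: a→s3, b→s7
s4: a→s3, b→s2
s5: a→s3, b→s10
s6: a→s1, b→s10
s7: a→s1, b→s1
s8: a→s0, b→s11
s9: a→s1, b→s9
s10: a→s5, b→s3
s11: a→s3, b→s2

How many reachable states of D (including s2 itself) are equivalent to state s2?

First remove the unreachable states {s4,s6,s8,s9}; 8 states remain.
Start with accepting vs non-accepting: {s1,s2,s10} | {s0,s3,s5,s7,s11}.
On input a, block {s0,s3,s5,s7,s11} splits into {s0,s3,s5,s11} and {s7}.
Split {s0,s3,s5,s11} by δ(·,b) → {s0,s5,s11} and {s3}.
Stable partition: {s1,s2,s10} | {s0,s5,s11} | {s7} | {s3} — 4 equivalence classes.
State s2 belongs to the block {s1,s2,s10}, which has 3 states.

3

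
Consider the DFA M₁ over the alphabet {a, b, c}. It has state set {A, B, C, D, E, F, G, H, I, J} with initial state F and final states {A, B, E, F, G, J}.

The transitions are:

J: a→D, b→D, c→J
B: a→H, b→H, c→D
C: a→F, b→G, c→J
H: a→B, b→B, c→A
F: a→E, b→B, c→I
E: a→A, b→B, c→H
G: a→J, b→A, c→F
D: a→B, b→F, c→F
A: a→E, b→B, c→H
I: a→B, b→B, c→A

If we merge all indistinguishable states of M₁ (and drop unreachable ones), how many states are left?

4

First remove the unreachable states {C,G,J}; 7 states remain.
P0 = {A,B,E,F} | {D,H,I}.
On input a, block {A,B,E,F} splits into {A,E,F} and {B}.
On input b, block {D,H,I} splits into {H,I} and {D}.
The partition is now stable with 4 blocks: {A,E,F} | {H,I} | {B} | {D}.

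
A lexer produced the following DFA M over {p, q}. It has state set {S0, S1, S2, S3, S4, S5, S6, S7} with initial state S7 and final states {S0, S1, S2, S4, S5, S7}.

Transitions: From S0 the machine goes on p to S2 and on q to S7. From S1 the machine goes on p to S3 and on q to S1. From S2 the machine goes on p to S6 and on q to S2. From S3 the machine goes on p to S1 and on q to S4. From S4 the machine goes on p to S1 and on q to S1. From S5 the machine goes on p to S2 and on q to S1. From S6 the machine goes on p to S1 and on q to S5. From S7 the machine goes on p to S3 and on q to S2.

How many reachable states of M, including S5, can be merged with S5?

States {S0} cannot be reached from the start state, so discard them.
Start with accepting vs non-accepting: {S1,S2,S4,S5,S7} | {S3,S6}.
Split {S1,S2,S4,S5,S7} by δ(·,p) → {S1,S2,S7} and {S4,S5}.
The partition is now stable with 3 blocks: {S1,S2,S7} | {S3,S6} | {S4,S5}.
State S5 belongs to the block {S4,S5}, which has 2 states.

2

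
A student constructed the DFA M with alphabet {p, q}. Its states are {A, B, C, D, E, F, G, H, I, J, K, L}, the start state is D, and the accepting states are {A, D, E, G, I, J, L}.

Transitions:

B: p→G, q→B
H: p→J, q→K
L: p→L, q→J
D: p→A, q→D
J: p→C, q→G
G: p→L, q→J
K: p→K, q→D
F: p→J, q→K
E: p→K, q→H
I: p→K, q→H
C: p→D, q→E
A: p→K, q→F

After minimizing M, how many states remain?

7

States {B,I} cannot be reached from the start state, so discard them.
P0 = {A,D,E,G,J,L} | {C,F,H,K}.
Split {A,D,E,G,J,L} by δ(·,p) → {A,E,J} and {D,G,L}.
Split {A,E,J} by δ(·,q) → {A,E} and {J}.
On input p, block {C,F,H,K} splits into {F,H} and {C} and {K}.
Refine {D,G,L} on symbol p: members go to different blocks, giving {G,L} and {D}.
The partition is now stable with 7 blocks: {A,E} | {F,H} | {G,L} | {J} | {C} | {K} | {D}.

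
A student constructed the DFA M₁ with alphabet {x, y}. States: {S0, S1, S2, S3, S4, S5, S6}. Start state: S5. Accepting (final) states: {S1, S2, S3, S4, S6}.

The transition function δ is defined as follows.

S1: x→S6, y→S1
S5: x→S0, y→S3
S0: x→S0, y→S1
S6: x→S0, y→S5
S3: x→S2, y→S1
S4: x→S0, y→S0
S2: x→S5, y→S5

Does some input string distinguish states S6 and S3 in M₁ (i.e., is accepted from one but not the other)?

Yes

First remove the unreachable states {S4}; 6 states remain.
Initial partition by acceptance: {S1,S2,S3,S6} | {S0,S5}.
On input x, block {S1,S2,S3,S6} splits into {S1,S3} and {S2,S6}.
The partition is now stable with 3 blocks: {S1,S3} | {S0,S5} | {S2,S6}.
S6 and S3 end up in different blocks, so they are distinguishable. For instance, the string 'x' is accepted from only S3.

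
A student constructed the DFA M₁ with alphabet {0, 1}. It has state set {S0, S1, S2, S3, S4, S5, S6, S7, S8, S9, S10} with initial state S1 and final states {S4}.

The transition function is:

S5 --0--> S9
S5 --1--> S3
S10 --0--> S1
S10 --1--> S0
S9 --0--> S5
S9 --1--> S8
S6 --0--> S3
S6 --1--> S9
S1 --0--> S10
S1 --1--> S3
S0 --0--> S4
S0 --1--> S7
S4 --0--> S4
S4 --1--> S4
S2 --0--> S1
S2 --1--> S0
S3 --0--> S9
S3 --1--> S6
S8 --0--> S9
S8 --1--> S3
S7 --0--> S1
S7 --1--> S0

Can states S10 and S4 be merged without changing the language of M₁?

First remove the unreachable states {S2}; 10 states remain.
P0 = {S4} | {S0,S1,S3,S5,S6,S7,S8,S9,S10}.
Split {S0,S1,S3,S5,S6,S7,S8,S9,S10} by δ(·,0) → {S1,S3,S5,S6,S7,S8,S9,S10} and {S0}.
Split {S1,S3,S5,S6,S7,S8,S9,S10} by δ(·,1) → {S1,S3,S5,S6,S8,S9} and {S7,S10}.
Split {S1,S3,S5,S6,S8,S9} by δ(·,0) → {S3,S5,S6,S8,S9} and {S1}.
Stable partition: {S4} | {S3,S5,S6,S8,S9} | {S0} | {S7,S10} | {S1} — 5 equivalence classes.
S10 and S4 end up in different blocks, so they are distinguishable. For instance, the string 'ε' is accepted from only S4.

No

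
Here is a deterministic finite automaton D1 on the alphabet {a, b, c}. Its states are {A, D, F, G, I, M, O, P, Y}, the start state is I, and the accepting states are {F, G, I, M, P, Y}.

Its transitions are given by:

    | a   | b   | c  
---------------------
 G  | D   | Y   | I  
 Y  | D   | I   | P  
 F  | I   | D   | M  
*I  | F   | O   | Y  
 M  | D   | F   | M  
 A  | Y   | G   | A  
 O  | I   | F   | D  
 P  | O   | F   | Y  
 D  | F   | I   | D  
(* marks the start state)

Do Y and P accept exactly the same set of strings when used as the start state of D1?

Yes

States {A,G} cannot be reached from the start state, so discard them.
P0 = {F,I,M,P,Y} | {D,O}.
On input a, block {F,I,M,P,Y} splits into {M,P,Y} and {F,I}.
No further refinement is possible. Final partition (3 blocks): {M,P,Y} | {D,O} | {F,I}.
Y and P lie in the same block of the stable partition, so they are equivalent — no string distinguishes them.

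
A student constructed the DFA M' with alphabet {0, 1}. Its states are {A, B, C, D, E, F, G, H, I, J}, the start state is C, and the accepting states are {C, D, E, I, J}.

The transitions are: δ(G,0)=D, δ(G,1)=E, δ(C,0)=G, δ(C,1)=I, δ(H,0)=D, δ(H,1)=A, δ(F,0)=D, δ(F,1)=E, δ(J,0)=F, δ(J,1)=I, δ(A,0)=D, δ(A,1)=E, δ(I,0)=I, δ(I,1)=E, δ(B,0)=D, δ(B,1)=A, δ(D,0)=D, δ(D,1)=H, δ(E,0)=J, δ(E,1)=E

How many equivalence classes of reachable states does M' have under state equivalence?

6

States {B} cannot be reached from the start state, so discard them.
P0 = {C,D,E,I,J} | {A,F,G,H}.
Split {C,D,E,I,J} by δ(·,0) → {D,E,I} and {C,J}.
On input 0, block {D,E,I} splits into {D,I} and {E}.
Refine {D,I} on symbol 1: members go to different blocks, giving {D} and {I}.
Refine {A,F,G,H} on symbol 1: members go to different blocks, giving {A,F,G} and {H}.
No further refinement is possible. Final partition (6 blocks): {D} | {A,F,G} | {C,J} | {E} | {I} | {H}.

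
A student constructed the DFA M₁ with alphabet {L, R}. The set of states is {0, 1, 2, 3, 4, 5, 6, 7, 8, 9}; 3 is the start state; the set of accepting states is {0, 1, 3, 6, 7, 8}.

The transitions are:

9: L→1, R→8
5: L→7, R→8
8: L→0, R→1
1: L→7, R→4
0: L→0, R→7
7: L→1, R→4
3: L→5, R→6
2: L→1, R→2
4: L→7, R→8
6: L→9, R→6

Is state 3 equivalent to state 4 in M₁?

Reachable states from the start: {0,1,3,4,5,6,7,8,9}. Unreachable: {2} — drop them.
Initial partition by acceptance: {0,1,3,6,7,8} | {4,5,9}.
Refine {0,1,3,6,7,8} on symbol L: members go to different blocks, giving {0,1,7,8} and {3,6}.
Refine {0,1,7,8} on symbol R: members go to different blocks, giving {0,8} and {1,7}.
The partition is now stable with 4 blocks: {0,8} | {4,5,9} | {3,6} | {1,7}.
3 and 4 end up in different blocks, so they are distinguishable. For instance, the string 'ε' is accepted from only 3.

No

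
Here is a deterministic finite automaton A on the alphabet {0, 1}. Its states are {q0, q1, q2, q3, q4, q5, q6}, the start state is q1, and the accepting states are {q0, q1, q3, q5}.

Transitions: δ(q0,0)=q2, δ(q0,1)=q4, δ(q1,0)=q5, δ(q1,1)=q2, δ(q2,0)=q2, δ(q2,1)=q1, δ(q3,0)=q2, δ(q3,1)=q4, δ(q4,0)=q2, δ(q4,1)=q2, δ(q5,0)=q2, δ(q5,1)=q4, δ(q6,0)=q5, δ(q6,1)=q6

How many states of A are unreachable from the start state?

3

No path from q1 leads to q0, q3, q6; the other 4 states are all reachable.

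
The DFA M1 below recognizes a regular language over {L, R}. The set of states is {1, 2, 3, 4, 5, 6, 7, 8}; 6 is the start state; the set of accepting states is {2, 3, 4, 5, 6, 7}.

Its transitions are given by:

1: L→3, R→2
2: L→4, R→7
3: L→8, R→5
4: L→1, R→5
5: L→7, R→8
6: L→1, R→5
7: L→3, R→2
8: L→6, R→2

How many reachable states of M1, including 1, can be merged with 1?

2

Every state is reachable, so we keep all 8.
Start with accepting vs non-accepting: {2,3,4,5,6,7} | {1,8}.
Split {2,3,4,5,6,7} by δ(·,L) → {2,5,7} and {3,4,6}.
Split {2,5,7} by δ(·,L) → {2,7} and {5}.
Stable partition: {2,7} | {1,8} | {3,4,6} | {5} — 4 equivalence classes.
The equivalence class containing 1 is {1,8}, of size 2.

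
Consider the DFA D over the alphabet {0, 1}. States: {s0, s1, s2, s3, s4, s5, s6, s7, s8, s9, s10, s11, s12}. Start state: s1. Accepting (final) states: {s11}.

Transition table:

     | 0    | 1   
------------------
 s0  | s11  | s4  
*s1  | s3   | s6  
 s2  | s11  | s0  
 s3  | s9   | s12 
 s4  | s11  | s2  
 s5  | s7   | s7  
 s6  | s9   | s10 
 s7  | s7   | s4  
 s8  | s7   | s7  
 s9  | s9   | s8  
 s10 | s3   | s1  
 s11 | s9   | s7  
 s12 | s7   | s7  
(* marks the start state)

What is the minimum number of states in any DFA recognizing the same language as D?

Reachable states from the start: {s0,s1,s2,s3,s4,s6,s7,s8,s9,s10,s11,s12}. Unreachable: {s5} — drop them.
Initial partition by acceptance: {s11} | {s0,s1,s2,s3,s4,s6,s7,s8,s9,s10,s12}.
On input 0, block {s0,s1,s2,s3,s4,s6,s7,s8,s9,s10,s12} splits into {s1,s3,s6,s7,s8,s9,s10,s12} and {s0,s2,s4}.
Refine {s1,s3,s6,s7,s8,s9,s10,s12} on symbol 1: members go to different blocks, giving {s1,s3,s6,s8,s9,s10,s12} and {s7}.
Split {s1,s3,s6,s8,s9,s10,s12} by δ(·,0) → {s1,s3,s6,s9,s10} and {s8,s12}.
On input 1, block {s1,s3,s6,s9,s10} splits into {s1,s6,s10} and {s3,s9}.
Stable partition: {s11} | {s1,s6,s10} | {s0,s2,s4} | {s7} | {s8,s12} | {s3,s9} — 6 equivalence classes.

6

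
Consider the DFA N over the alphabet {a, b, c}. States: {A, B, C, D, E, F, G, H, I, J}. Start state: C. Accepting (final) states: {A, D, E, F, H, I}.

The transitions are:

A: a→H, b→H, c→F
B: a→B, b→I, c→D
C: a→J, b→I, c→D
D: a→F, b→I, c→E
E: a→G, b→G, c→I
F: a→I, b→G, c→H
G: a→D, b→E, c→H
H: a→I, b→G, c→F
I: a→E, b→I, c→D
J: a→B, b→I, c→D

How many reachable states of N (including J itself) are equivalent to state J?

3

Reachable states from the start: {B,C,D,E,F,G,H,I,J}. Unreachable: {A} — drop them.
P0 = {D,E,F,H,I} | {B,C,G,J}.
Split {D,E,F,H,I} by δ(·,a) → {D,F,H,I} and {E}.
Refine {D,F,H,I} on symbol a: members go to different blocks, giving {D,F,H} and {I}.
On input a, block {D,F,H} splits into {F,H} and {D}.
Split {B,C,G,J} by δ(·,a) → {B,C,J} and {G}.
Stable partition: {F,H} | {B,C,J} | {E} | {I} | {D} | {G} — 6 equivalence classes.
The equivalence class containing J is {B,C,J}, of size 3.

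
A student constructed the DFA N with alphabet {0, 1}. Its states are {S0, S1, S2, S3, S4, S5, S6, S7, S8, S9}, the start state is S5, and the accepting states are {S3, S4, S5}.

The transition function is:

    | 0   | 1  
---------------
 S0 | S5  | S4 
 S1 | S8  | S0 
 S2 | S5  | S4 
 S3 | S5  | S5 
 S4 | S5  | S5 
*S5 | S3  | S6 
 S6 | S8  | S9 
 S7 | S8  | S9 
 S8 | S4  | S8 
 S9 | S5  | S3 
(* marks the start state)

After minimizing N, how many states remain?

States {S0,S1,S2,S7} cannot be reached from the start state, so discard them.
P0 = {S3,S4,S5} | {S6,S8,S9}.
Refine {S3,S4,S5} on symbol 1: members go to different blocks, giving {S3,S4} and {S5}.
Split {S6,S8,S9} by δ(·,0) → {S6} and {S8} and {S9}.
Stable partition: {S3,S4} | {S6} | {S5} | {S8} | {S9} — 5 equivalence classes.

5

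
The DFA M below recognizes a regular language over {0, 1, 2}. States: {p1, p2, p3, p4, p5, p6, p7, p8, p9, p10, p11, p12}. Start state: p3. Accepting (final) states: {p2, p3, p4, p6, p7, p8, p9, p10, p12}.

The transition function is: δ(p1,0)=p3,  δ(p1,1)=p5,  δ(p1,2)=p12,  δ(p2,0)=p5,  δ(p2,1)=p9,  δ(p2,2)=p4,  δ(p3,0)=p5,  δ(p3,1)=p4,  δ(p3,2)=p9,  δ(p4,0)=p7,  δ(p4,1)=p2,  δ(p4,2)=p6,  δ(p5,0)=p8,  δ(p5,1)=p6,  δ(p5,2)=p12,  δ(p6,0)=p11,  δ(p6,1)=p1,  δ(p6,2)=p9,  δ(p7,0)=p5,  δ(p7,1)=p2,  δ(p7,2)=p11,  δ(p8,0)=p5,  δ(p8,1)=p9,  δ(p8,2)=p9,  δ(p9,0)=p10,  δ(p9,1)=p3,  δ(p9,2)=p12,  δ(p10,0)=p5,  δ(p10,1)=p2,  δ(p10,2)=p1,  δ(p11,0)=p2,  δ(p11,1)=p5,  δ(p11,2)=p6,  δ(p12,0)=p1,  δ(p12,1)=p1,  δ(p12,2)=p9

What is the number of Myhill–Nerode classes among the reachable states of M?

All states are reachable from the start state.
P0 = {p2,p3,p4,p6,p7,p8,p9,p10,p12} | {p1,p5,p11}.
Split {p2,p3,p4,p6,p7,p8,p9,p10,p12} by δ(·,0) → {p2,p3,p6,p7,p8,p10,p12} and {p4,p9}.
Split {p2,p3,p6,p7,p8,p10,p12} by δ(·,1) → {p2,p3,p8} and {p6,p12} and {p7,p10}.
Split {p1,p5,p11} by δ(·,1) → {p1,p11} and {p5}.
Stable partition: {p2,p3,p8} | {p1,p11} | {p4,p9} | {p6,p12} | {p7,p10} | {p5} — 6 equivalence classes.

6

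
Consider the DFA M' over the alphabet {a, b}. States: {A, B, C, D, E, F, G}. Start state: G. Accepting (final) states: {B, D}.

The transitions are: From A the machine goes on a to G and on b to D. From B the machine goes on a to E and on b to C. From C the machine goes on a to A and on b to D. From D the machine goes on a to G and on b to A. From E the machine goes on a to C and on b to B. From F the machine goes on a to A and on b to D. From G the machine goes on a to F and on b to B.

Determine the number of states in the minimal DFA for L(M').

2

All states are reachable from the start state.
Start with accepting vs non-accepting: {B,D} | {A,C,E,F,G}.
The partition is now stable with 2 blocks: {B,D} | {A,C,E,F,G}.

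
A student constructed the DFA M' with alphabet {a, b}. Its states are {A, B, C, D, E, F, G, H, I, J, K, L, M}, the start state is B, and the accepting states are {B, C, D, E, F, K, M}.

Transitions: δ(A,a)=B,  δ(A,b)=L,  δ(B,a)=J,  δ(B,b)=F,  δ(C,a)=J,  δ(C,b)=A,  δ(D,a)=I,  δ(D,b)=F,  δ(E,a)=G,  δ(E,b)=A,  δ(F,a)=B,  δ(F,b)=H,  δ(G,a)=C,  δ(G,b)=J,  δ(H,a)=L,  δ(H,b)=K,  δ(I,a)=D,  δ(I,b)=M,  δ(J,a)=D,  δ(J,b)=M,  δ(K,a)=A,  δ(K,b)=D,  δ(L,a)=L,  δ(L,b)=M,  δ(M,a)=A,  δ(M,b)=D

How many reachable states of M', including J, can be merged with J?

Reachable states from the start: {A,B,D,F,H,I,J,K,L,M}. Unreachable: {C,E,G} — drop them.
Initial partition by acceptance: {B,D,F,K,M} | {A,H,I,J,L}.
On input a, block {B,D,F,K,M} splits into {B,D,K,M} and {F}.
Refine {B,D,K,M} on symbol b: members go to different blocks, giving {B,D} and {K,M}.
Split {A,H,I,J,L} by δ(·,a) → {A,I,J} and {H,L}.
On input b, block {A,I,J} splits into {I,J} and {A}.
The partition is now stable with 6 blocks: {B,D} | {I,J} | {F} | {K,M} | {H,L} | {A}.
State J belongs to the block {I,J}, which has 2 states.

2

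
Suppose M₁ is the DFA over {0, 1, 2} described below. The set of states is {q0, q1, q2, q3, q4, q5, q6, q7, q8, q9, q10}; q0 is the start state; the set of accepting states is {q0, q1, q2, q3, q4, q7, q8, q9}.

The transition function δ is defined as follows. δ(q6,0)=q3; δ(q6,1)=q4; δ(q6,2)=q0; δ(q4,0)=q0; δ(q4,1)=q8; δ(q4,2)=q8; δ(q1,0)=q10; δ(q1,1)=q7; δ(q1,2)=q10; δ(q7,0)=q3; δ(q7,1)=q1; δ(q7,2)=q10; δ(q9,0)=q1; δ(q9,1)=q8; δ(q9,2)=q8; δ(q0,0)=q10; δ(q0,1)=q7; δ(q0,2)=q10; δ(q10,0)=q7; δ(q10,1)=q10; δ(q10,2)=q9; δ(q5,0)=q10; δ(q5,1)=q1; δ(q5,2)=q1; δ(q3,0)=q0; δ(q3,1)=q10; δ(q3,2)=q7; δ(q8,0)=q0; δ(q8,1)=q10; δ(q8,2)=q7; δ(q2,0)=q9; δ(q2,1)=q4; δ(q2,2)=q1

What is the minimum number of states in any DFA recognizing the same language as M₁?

5

First remove the unreachable states {q2,q4,q5,q6}; 7 states remain.
P0 = {q0,q1,q3,q7,q8,q9} | {q10}.
Refine {q0,q1,q3,q7,q8,q9} on symbol 0: members go to different blocks, giving {q3,q7,q8,q9} and {q0,q1}.
On input 0, block {q3,q7,q8,q9} splits into {q3,q8,q9} and {q7}.
Split {q3,q8,q9} by δ(·,1) → {q3,q8} and {q9}.
No further refinement is possible. Final partition (5 blocks): {q3,q8} | {q10} | {q0,q1} | {q7} | {q9}.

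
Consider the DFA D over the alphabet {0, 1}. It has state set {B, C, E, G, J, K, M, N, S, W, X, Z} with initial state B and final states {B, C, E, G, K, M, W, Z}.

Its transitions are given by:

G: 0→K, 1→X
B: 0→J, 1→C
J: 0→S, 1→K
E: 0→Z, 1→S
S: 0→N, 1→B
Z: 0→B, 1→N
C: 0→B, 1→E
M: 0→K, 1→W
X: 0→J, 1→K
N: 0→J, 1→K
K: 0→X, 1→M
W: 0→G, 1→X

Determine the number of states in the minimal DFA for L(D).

5

All states are reachable from the start state.
P0 = {B,C,E,G,K,M,W,Z} | {J,N,S,X}.
Refine {B,C,E,G,K,M,W,Z} on symbol 0: members go to different blocks, giving {C,E,G,M,W,Z} and {B,K}.
Split {C,E,G,M,W,Z} by δ(·,0) → {C,G,M,Z} and {E,W}.
Refine {C,G,M,Z} on symbol 1: members go to different blocks, giving {C,M} and {G,Z}.
The partition is now stable with 5 blocks: {C,M} | {J,N,S,X} | {B,K} | {E,W} | {G,Z}.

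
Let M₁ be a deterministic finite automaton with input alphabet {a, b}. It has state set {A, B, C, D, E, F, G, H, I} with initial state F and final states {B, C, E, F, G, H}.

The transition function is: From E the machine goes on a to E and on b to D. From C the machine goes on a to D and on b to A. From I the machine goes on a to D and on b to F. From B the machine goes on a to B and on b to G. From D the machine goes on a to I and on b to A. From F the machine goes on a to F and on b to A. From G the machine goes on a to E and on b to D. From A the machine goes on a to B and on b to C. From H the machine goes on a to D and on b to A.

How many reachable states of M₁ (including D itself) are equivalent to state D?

1

States {H} cannot be reached from the start state, so discard them.
Start with accepting vs non-accepting: {B,C,E,F,G} | {A,D,I}.
Split {B,C,E,F,G} by δ(·,a) → {B,E,F,G} and {C}.
On input b, block {B,E,F,G} splits into {E,F,G} and {B}.
Refine {A,D,I} on symbol a: members go to different blocks, giving {D,I} and {A}.
Split {E,F,G} by δ(·,b) → {E,G} and {F}.
Refine {D,I} on symbol b: members go to different blocks, giving {D} and {I}.
The partition is now stable with 7 blocks: {E,G} | {D} | {C} | {B} | {A} | {F} | {I}.
The equivalence class containing D is {D}, of size 1.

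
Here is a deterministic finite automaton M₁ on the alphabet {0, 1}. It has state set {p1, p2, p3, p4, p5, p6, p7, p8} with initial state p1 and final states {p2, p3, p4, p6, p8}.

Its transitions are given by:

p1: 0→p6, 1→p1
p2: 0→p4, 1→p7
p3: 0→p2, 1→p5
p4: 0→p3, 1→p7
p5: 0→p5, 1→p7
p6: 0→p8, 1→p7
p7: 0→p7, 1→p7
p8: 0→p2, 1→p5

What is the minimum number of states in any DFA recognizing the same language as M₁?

P0 = {p2,p3,p4,p6,p8} | {p1,p5,p7}.
Split {p1,p5,p7} by δ(·,0) → {p5,p7} and {p1}.
No further refinement is possible. Final partition (3 blocks): {p2,p3,p4,p6,p8} | {p5,p7} | {p1}.

3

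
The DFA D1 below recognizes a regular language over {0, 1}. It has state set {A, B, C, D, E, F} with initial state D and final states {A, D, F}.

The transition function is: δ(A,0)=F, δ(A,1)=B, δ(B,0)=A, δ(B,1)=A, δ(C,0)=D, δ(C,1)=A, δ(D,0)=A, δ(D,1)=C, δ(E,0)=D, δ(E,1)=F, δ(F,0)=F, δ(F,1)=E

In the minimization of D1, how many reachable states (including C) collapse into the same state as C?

3

All states are reachable from the start state.
Start with accepting vs non-accepting: {A,D,F} | {B,C,E}.
Stable partition: {A,D,F} | {B,C,E} — 2 equivalence classes.
The equivalence class containing C is {B,C,E}, of size 3.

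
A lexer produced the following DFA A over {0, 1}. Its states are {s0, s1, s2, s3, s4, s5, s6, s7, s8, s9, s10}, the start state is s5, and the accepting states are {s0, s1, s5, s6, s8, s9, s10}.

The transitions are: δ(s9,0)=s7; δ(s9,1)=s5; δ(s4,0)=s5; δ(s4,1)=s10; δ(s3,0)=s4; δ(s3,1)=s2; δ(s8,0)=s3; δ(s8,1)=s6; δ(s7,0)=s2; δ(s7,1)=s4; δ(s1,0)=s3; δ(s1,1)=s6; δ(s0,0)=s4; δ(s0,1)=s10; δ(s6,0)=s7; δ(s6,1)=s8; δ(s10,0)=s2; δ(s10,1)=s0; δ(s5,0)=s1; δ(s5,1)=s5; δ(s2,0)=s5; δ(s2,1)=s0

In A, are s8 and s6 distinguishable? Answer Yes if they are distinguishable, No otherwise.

Reachable states from the start: {s0,s1,s2,s3,s4,s5,s6,s7,s8,s10}. Unreachable: {s9} — drop them.
P0 = {s0,s1,s5,s6,s8,s10} | {s2,s3,s4,s7}.
On input 0, block {s0,s1,s5,s6,s8,s10} splits into {s0,s1,s6,s8,s10} and {s5}.
Refine {s2,s3,s4,s7} on symbol 0: members go to different blocks, giving {s2,s4} and {s3,s7}.
Refine {s0,s1,s6,s8,s10} on symbol 0: members go to different blocks, giving {s1,s6,s8} and {s0,s10}.
The partition is now stable with 5 blocks: {s1,s6,s8} | {s2,s4} | {s5} | {s3,s7} | {s0,s10}.
s8 and s6 lie in the same block of the stable partition, so they are equivalent — no string distinguishes them.

No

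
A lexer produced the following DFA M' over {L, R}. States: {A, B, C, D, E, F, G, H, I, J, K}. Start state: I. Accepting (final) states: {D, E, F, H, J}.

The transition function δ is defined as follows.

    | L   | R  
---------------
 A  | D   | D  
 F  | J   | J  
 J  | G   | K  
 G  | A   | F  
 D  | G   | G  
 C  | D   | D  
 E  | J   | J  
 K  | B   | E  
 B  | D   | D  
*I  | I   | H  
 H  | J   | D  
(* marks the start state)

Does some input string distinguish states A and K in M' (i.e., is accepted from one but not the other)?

First remove the unreachable states {C}; 10 states remain.
Initial partition by acceptance: {D,E,F,H,J} | {A,B,G,I,K}.
Refine {D,E,F,H,J} on symbol L: members go to different blocks, giving {E,F,H} and {D,J}.
Refine {A,B,G,I,K} on symbol L: members go to different blocks, giving {G,I,K} and {A,B}.
Refine {G,I,K} on symbol L: members go to different blocks, giving {G,K} and {I}.
Stable partition: {E,F,H} | {G,K} | {D,J} | {A,B} | {I} — 5 equivalence classes.
A and K end up in different blocks, so they are distinguishable. For instance, the string 'L' is accepted from only A.

Yes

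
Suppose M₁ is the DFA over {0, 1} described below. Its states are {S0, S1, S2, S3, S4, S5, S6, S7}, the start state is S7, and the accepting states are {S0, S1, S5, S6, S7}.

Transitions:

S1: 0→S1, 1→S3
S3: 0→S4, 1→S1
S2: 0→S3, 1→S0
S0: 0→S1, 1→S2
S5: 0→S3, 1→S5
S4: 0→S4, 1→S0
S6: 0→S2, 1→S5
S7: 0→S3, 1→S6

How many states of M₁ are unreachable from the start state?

Exploring from S7, all states are eventually visited, so none are unreachable.

0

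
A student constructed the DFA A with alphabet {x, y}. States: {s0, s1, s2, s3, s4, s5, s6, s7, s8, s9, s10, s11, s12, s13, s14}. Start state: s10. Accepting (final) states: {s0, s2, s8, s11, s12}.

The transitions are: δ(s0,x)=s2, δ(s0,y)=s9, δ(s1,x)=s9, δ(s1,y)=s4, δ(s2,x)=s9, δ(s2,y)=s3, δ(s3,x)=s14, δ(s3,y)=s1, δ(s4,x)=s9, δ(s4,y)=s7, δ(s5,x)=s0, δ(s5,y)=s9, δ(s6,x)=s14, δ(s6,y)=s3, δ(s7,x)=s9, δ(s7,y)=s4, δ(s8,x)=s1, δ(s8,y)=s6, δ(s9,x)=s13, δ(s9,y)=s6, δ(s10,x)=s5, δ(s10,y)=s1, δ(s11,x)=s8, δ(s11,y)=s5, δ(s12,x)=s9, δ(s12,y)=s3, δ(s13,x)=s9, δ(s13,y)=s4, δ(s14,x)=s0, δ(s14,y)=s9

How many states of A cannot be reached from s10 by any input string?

3

No path from s10 leads to s8, s11, s12; the other 12 states are all reachable.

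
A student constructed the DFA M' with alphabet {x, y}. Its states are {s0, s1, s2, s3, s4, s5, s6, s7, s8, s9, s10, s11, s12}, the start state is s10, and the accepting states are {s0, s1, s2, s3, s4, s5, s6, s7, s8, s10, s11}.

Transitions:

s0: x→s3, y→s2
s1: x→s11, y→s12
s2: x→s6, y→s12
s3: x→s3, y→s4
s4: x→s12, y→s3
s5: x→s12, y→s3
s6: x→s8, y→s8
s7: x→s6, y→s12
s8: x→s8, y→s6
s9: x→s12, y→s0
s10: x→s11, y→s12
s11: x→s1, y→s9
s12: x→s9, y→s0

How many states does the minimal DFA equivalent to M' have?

7

States {s5,s7} cannot be reached from the start state, so discard them.
Start with accepting vs non-accepting: {s0,s1,s2,s3,s4,s6,s8,s10,s11} | {s9,s12}.
Split {s0,s1,s2,s3,s4,s6,s8,s10,s11} by δ(·,x) → {s0,s1,s2,s3,s6,s8,s10,s11} and {s4}.
On input y, block {s0,s1,s2,s3,s6,s8,s10,s11} splits into {s1,s2,s10,s11} and {s0,s6,s8} and {s3}.
Refine {s1,s2,s10,s11} on symbol x: members go to different blocks, giving {s1,s10,s11} and {s2}.
Refine {s0,s6,s8} on symbol x: members go to different blocks, giving {s6,s8} and {s0}.
The partition is now stable with 7 blocks: {s1,s10,s11} | {s9,s12} | {s4} | {s6,s8} | {s3} | {s2} | {s0}.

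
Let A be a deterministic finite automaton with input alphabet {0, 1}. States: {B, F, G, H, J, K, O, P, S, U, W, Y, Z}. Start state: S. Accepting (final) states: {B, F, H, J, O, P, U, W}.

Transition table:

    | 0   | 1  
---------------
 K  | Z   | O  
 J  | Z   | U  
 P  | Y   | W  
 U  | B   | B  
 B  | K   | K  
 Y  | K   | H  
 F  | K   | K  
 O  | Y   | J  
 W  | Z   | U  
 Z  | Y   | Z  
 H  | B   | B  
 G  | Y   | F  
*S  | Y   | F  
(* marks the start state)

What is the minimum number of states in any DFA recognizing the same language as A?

Reachable states from the start: {B,F,H,J,K,O,S,U,Y,Z}. Unreachable: {G,P,W} — drop them.
Initial partition by acceptance: {B,F,H,J,O,U} | {K,S,Y,Z}.
Split {B,F,H,J,O,U} by δ(·,0) → {B,F,J,O} and {H,U}.
Refine {B,F,J,O} on symbol 1: members go to different blocks, giving {B,F} and {J} and {O}.
On input 1, block {K,S,Y,Z} splits into {K} and {Y} and {Z} and {S}.
Stable partition: {B,F} | {K} | {H,U} | {J} | {O} | {Y} | {Z} | {S} — 8 equivalence classes.

8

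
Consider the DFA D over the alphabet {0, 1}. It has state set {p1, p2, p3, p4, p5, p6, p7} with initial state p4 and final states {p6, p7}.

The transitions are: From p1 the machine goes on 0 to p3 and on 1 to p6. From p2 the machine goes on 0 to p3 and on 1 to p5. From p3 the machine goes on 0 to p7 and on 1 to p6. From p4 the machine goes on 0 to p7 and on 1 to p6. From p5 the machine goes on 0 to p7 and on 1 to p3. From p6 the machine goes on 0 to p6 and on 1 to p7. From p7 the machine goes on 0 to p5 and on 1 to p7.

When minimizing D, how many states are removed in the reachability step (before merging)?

No path from p4 leads to p1, p2; the other 5 states are all reachable.

2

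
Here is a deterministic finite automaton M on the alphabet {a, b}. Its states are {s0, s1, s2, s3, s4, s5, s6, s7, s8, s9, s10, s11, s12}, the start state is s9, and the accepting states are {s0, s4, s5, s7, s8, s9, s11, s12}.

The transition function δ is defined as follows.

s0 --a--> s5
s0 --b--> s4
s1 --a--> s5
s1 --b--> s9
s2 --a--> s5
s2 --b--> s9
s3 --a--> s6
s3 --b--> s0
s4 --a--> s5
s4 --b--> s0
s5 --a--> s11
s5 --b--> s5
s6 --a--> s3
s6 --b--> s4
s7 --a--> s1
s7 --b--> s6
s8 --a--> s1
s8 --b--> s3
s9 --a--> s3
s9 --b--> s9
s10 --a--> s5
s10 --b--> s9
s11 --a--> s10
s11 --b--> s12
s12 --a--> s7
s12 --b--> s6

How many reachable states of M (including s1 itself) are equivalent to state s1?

2

Reachable states from the start: {s0,s1,s3,s4,s5,s6,s7,s9,s10,s11,s12}. Unreachable: {s2,s8} — drop them.
Start with accepting vs non-accepting: {s0,s4,s5,s7,s9,s11,s12} | {s1,s3,s6,s10}.
Split {s0,s4,s5,s7,s9,s11,s12} by δ(·,a) → {s0,s4,s5,s12} and {s7,s9,s11}.
On input a, block {s0,s4,s5,s12} splits into {s0,s4} and {s5,s12}.
Split {s1,s3,s6,s10} by δ(·,a) → {s1,s10} and {s3,s6}.
Split {s7,s9,s11} by δ(·,a) → {s7,s11} and {s9}.
Split {s7,s11} by δ(·,b) → {s7} and {s11}.
On input a, block {s5,s12} splits into {s5} and {s12}.
Stable partition: {s0,s4} | {s1,s10} | {s7} | {s5} | {s3,s6} | {s9} | {s11} | {s12} — 8 equivalence classes.
State s1 belongs to the block {s1,s10}, which has 2 states.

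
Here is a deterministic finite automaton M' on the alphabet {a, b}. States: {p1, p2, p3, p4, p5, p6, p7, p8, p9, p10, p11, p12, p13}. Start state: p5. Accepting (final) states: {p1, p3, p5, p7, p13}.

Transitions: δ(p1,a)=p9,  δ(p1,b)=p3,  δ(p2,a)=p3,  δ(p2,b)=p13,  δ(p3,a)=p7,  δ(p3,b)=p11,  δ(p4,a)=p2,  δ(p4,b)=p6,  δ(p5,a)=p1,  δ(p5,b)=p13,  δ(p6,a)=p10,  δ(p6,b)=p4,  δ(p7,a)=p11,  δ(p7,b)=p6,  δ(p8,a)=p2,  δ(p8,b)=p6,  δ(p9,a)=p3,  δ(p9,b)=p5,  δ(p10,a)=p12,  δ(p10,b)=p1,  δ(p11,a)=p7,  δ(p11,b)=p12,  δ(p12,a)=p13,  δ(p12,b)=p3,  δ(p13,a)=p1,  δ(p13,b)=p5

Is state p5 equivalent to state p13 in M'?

Yes

Reachable states from the start: {p1,p2,p3,p4,p5,p6,p7,p9,p10,p11,p12,p13}. Unreachable: {p8} — drop them.
P0 = {p1,p3,p5,p7,p13} | {p2,p4,p6,p9,p10,p11,p12}.
Refine {p1,p3,p5,p7,p13} on symbol a: members go to different blocks, giving {p3,p5,p13} and {p1,p7}.
Refine {p3,p5,p13} on symbol b: members go to different blocks, giving {p5,p13} and {p3}.
Split {p2,p4,p6,p9,p10,p11,p12} by δ(·,a) → {p4,p6,p10} and {p2,p9} and {p11} and {p12}.
Refine {p4,p6,p10} on symbol a: members go to different blocks, giving {p4} and {p6} and {p10}.
Refine {p1,p7} on symbol a: members go to different blocks, giving {p1} and {p7}.
The partition is now stable with 10 blocks: {p5,p13} | {p4} | {p1} | {p3} | {p2,p9} | {p11} | {p12} | {p6} | {p10} | {p7}.
p5 and p13 lie in the same block of the stable partition, so they are equivalent — no string distinguishes them.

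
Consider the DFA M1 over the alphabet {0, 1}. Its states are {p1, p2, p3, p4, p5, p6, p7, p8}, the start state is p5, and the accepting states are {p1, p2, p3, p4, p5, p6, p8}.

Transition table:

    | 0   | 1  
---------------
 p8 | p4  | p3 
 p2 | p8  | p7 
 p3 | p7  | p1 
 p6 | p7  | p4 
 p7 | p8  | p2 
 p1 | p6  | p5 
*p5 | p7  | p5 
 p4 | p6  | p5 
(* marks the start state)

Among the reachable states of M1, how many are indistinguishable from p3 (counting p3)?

P0 = {p1,p2,p3,p4,p5,p6,p8} | {p7}.
Refine {p1,p2,p3,p4,p5,p6,p8} on symbol 0: members go to different blocks, giving {p1,p2,p4,p8} and {p3,p5,p6}.
On input 0, block {p1,p2,p4,p8} splits into {p1,p4} and {p2,p8}.
Refine {p3,p5,p6} on symbol 1: members go to different blocks, giving {p3,p6} and {p5}.
On input 0, block {p2,p8} splits into {p2} and {p8}.
No further refinement is possible. Final partition (6 blocks): {p1,p4} | {p7} | {p3,p6} | {p2} | {p5} | {p8}.
The equivalence class containing p3 is {p3,p6}, of size 2.

2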